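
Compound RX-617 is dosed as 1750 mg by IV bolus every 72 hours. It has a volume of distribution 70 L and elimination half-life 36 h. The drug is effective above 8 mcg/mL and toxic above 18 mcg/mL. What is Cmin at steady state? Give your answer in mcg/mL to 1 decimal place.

8.3 mcg/mL

τ = 72 h = 2 half-lives, so f = (1/2)^2 = 0.25.
At steady state, R = 1/(1 − 0.25) = 4/3.
Single-dose peak C₀ = D/Vd = 1750/70 = 25 mcg/mL.
Steady-state peak Cmax,ss = C₀·R = 25 × 4/3 ≈ 33.333 mcg/mL.
Steady-state trough Cmin,ss = Cmax,ss·f ≈ 33.333 × 0.25 ≈ 8.333 mcg/mL.
Trough 8.3 mcg/mL vs MEC 8 mcg/mL: adequate.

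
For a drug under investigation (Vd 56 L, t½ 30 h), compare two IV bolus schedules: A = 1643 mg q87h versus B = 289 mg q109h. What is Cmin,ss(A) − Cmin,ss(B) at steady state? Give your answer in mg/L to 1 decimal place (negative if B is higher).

4.1 mg/L

Regimen A: f = (1/2)^(87/30) ≈ 0.1340; Cmin,ss = (1643/56)·f/(1−f) ≈ 4.540 mg/L.
Regimen B: f = (1/2)^(109/30) ≈ 0.0806; Cmin,ss = (289/56)·f/(1−f) ≈ 0.452 mg/L.
Difference ≈ 4.540 − 0.452 ≈ 4.088 mg/L.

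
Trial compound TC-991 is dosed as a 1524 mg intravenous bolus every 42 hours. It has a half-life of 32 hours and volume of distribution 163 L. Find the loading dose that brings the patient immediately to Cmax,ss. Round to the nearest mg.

f = (1/2)^(42/32) ≈ 0.402623; accumulation ratio R = 1/(1−f) ≈ 1.67398.
Loading dose to hit Cmax,ss on first dose: D_load = D_maint·R ≈ 1524 × 1.67398 ≈ 2551.15 mg.

2551 mg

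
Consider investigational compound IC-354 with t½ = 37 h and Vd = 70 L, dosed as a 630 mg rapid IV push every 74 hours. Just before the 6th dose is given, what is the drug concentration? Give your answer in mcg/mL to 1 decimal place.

f = (1/2)^(τ/t½) = (1/2)^(74/37) ≈ 0.2500.
C₀ = D/Vd = 630/70 ≈ 9.000 mcg/mL.
Before the 6th dose, 5 doses have been given. Superposition: Cmin = C₀·(f + f² + … + f^5).
≈ 9.000 × (0.2500 + 0.0625 + 0.0156 + 0.0039 + 0.0010) ≈ 9.000 × 0.3330 ≈ 2.997 mcg/mL.

3.0 mcg/mL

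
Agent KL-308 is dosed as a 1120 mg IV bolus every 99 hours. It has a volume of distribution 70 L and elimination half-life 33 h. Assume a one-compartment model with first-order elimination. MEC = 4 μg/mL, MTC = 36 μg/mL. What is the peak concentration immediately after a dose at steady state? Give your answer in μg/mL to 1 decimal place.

The dosing interval is 3 half-lives, so f = 2^(−3) = 0.125.
At steady state, R = 1/(1 − 0.125) = 8/7.
Single-dose peak C₀ = D/Vd = 1120/70 = 16 μg/mL.
Steady-state peak Cmax,ss = C₀·R = 16 × 8/7 ≈ 18.286 μg/mL.
Peak 18.3 μg/mL vs MTC 36 μg/mL: below toxic threshold.

18.3 μg/mL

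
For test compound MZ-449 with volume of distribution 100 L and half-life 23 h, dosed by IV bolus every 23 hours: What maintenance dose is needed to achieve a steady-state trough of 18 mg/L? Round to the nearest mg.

τ/t½ = 23/23 ≈ 1, so f = (1/2)^(23/23) ≈ 0.500000.
Cmin,ss = (D/Vd)·f/(1−f), so D = Cmin,ss·Vd·(1−f)/f.
D = 18 × 100 × (1−f)/f ≈ 18 × 100 × 1.00000 ≈ 1800.00 mg.

1800 mg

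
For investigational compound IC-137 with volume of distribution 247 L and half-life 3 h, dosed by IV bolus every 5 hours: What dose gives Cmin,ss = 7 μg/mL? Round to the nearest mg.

τ/t½ = 5/3 ≈ 1.6667, so f = (1/2)^(5/3) ≈ 0.314980.
Cmin,ss = (D/Vd)·f/(1−f), so D = Cmin,ss·Vd·(1−f)/f.
D = 7 × 247 × (1−f)/f ≈ 7 × 247 × 2.17480 ≈ 3760.23 mg.

3760 mg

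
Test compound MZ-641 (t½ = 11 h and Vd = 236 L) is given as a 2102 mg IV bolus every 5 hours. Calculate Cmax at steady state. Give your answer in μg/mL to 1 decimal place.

Over one 5-h interval, 5/11 ≈ 0.45455 half-lives elapse, leaving f ≈ 0.7297 of each dose.
At steady state, accumulation factor R = 1/(1 − e^(−kτ)) ≈ 3.6996.
Each bolus raises the concentration by D/Vd = 2102/236 ≈ 8.907 μg/mL.
Steady-state peak Cmax,ss = C₀·R ≈ 8.907 × 3.6996 ≈ 32.952 μg/mL.

33.0 μg/mL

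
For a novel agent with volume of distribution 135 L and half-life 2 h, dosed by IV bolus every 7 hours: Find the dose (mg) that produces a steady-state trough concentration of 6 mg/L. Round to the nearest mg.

τ/t½ = 7/2 ≈ 3.5, so f = (1/2)^(7/2) ≈ 0.088388.
Cmin,ss = (D/Vd)·f/(1−f), so D = Cmin,ss·Vd·(1−f)/f.
D = 6 × 135 × (1−f)/f ≈ 6 × 135 × 10.31375 ≈ 8354.14 mg.

8354 mg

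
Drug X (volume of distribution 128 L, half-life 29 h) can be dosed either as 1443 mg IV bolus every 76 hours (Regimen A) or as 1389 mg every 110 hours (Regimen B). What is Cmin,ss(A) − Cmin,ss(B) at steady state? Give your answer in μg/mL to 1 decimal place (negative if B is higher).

Regimen A: f = (1/2)^(76/29) ≈ 0.1626; Cmin,ss = (1443/128)·f/(1−f) ≈ 2.189 μg/mL.
Regimen B: f = (1/2)^(110/29) ≈ 0.0721; Cmin,ss = (1389/128)·f/(1−f) ≈ 0.843 μg/mL.
Difference ≈ 2.189 − 0.843 ≈ 1.346 μg/mL.

1.3 μg/mL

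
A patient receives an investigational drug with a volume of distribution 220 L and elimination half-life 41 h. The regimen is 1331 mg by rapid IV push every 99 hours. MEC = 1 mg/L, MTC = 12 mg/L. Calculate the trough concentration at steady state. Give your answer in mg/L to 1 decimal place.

1.4 mg/L

Over one 99-h interval, 99/41 ≈ 2.4146 half-lives elapse, leaving f ≈ 0.1876 of each dose.
Accumulation ratio R = 1/(1 − f) ≈ 1/0.8124 ≈ 1.2309.
Single-dose peak C₀ = D/Vd = 1331/220 ≈ 6.050 mg/L.
Steady-state peak Cmax,ss = C₀·R ≈ 6.050 × 1.2309 ≈ 7.447 mg/L.
One interval later, Cmin,ss = Cmax,ss·e^(−kτ) ≈ 7.447 × 0.1876 ≈ 1.397 mg/L.
Trough 1.4 mg/L vs MEC 1 mg/L: adequate.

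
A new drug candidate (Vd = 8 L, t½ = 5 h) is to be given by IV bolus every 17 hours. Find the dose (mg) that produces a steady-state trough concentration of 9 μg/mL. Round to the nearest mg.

τ/t½ = 17/5 ≈ 3.4, so f = (1/2)^(17/5) ≈ 0.094732.
Cmin,ss = (D/Vd)·f/(1−f), so D = Cmin,ss·Vd·(1−f)/f.
D = 9 × 8 × (1−f)/f ≈ 9 × 8 × 9.55610 ≈ 688.04 mg.

688 mg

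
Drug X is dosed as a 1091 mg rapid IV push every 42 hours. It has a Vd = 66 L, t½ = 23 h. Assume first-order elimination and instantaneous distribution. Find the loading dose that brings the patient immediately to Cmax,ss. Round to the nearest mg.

1520 mg

f = (1/2)^(42/23) ≈ 0.282029; accumulation ratio R = 1/(1−f) ≈ 1.39281.
Loading dose to hit Cmax,ss on first dose: D_load = D_maint·R ≈ 1091 × 1.39281 ≈ 1519.56 mg.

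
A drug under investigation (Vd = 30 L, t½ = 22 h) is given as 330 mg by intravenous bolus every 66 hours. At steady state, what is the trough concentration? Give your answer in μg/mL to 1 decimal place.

τ = 66 h = 3 half-lives, so f = (1/2)^3 = 0.125.
At steady state, R = 1/(1 − 0.125) = 8/7.
Single-dose peak C₀ = D/Vd = 330/30 = 11 μg/mL.
Steady-state peak Cmax,ss = C₀·R = 11 × 8/7 ≈ 12.571 μg/mL.
Steady-state trough Cmin,ss = Cmax,ss·f ≈ 12.571 × 0.125 ≈ 1.571 μg/mL.

1.6 μg/mL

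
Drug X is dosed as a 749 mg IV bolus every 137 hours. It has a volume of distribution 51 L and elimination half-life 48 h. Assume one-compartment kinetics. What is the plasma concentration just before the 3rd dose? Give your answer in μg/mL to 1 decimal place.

2.3 μg/mL

f = (1/2)^(τ/t½) = (1/2)^(137/48) ≈ 0.1383.
C₀ = D/Vd = 749/51 ≈ 14.686 μg/mL.
Before the 3rd dose, 2 doses have been given. Superposition: Cmin = C₀·(f + f²).
≈ 14.686 × (0.1383 + 0.0191) ≈ 14.686 × 0.1574 ≈ 2.312 μg/mL.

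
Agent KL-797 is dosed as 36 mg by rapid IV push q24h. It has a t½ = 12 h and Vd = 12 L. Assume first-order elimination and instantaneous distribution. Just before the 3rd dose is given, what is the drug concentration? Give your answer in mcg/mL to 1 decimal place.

0.9 mcg/mL

f = (1/2)^(τ/t½) = (1/2)^(24/12) ≈ 0.2500.
C₀ = D/Vd = 36/12 ≈ 3.000 mcg/mL.
Before the 3rd dose, 2 doses have been given. Superposition: Cmin = C₀·(f + f²).
≈ 3.000 × (0.2500 + 0.0625) ≈ 3.000 × 0.3125 ≈ 0.938 mcg/mL.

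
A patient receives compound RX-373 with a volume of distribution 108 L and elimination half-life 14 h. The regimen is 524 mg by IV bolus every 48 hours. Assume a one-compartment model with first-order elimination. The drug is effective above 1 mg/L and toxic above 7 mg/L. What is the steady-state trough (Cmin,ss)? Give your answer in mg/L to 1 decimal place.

Over one 48-h interval, 48/14 ≈ 3.4286 half-lives elapse, leaving f ≈ 0.0929 of each dose.
Accumulation ratio R = 1/(1 − f) ≈ 1/0.9071 ≈ 1.1024.
Each bolus raises the concentration by D/Vd = 524/108 ≈ 4.852 mg/L.
Steady-state peak Cmax,ss = C₀·R ≈ 4.852 × 1.1024 ≈ 5.349 mg/L.
Steady-state trough Cmin,ss = Cmax,ss·f ≈ 5.349 × 0.0929 ≈ 0.497 mg/L.
Trough 0.5 mg/L vs MEC 1 mg/L: subtherapeutic.

0.5 mg/L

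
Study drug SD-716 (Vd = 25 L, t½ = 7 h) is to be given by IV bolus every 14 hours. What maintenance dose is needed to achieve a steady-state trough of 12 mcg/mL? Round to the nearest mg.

τ/t½ = 14/7 ≈ 2, so f = (1/2)^(14/7) ≈ 0.250000.
Cmin,ss = (D/Vd)·f/(1−f), so D = Cmin,ss·Vd·(1−f)/f.
D = 12 × 25 × (1−f)/f ≈ 12 × 25 × 3.00000 ≈ 900.00 mg.

900 mg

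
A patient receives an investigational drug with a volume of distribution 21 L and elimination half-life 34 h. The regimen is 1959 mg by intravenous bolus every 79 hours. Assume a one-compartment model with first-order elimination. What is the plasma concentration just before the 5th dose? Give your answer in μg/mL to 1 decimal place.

23.3 μg/mL

f = (1/2)^(τ/t½) = (1/2)^(79/34) ≈ 0.1998.
C₀ = D/Vd = 1959/21 ≈ 93.286 μg/mL.
Before the 5th dose, 4 doses have been given. Superposition: Cmin = C₀·(f + f² + … + f^4).
≈ 93.286 × (0.1998 + 0.0399 + 0.0080 + 0.0016) ≈ 93.286 × 0.2493 ≈ 23.256 μg/mL.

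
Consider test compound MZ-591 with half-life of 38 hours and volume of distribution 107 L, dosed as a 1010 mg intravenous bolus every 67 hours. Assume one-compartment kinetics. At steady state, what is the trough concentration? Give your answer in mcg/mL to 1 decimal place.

3.9 mcg/mL

Over one 67-h interval, 67/38 ≈ 1.7632 half-lives elapse, leaving f ≈ 0.2946 of each dose.
At steady state, accumulation factor R = 1/(1 − e^(−kτ)) ≈ 1.4176.
Each bolus raises the concentration by D/Vd = 1010/107 ≈ 9.439 mcg/mL.
Cmax,ss = C₀/(1 − f) ≈ 9.439/0.7054 ≈ 13.381 mcg/mL.
One interval later, Cmin,ss = Cmax,ss·e^(−kτ) ≈ 13.381 × 0.2946 ≈ 3.942 mcg/mL.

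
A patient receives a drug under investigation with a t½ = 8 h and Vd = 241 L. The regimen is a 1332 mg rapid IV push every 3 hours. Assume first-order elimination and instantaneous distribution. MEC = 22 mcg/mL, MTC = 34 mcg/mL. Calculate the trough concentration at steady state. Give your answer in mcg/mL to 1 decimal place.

18.6 mcg/mL

Over one 3-h interval, 3/8 ≈ 0.375 half-lives elapse, leaving f ≈ 0.7711 of each dose.
Accumulation ratio R = 1/(1 − f) ≈ 1/0.2289 ≈ 4.3687.
Each bolus raises the concentration by D/Vd = 1332/241 ≈ 5.527 mcg/mL.
Cmax,ss = C₀/(1 − f) ≈ 5.527/0.2289 ≈ 24.146 mcg/mL.
One interval later, Cmin,ss = Cmax,ss·e^(−kτ) ≈ 24.146 × 0.7711 ≈ 18.619 mcg/mL.
Trough 18.6 mcg/mL vs MEC 22 mcg/mL: subtherapeutic.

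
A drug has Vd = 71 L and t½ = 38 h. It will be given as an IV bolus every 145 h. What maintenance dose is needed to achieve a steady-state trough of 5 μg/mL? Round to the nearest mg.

τ/t½ = 145/38 ≈ 3.8158, so f = (1/2)^(145/38) ≈ 0.071012.
Cmin,ss = (D/Vd)·f/(1−f), so D = Cmin,ss·Vd·(1−f)/f.
D = 5 × 71 × (1−f)/f ≈ 5 × 71 × 13.08213 ≈ 4644.16 mg.

4644 mg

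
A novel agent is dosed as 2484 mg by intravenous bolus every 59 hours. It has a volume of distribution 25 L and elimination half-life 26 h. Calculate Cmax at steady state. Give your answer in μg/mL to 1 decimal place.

125.4 μg/mL

k = ln2/t½ = ln2/26 ≈ 0.026660 h⁻¹; fraction remaining f = e^(−kτ) = e^(−0.026660×59) ≈ 0.2074.
Accumulation ratio R = 1/(1 − f) ≈ 1/0.7926 ≈ 1.2617.
Each bolus raises the concentration by D/Vd = 2484/25 ≈ 99.360 μg/mL.
Steady-state peak Cmax,ss = C₀·R ≈ 99.360 × 1.2617 ≈ 125.363 μg/mL.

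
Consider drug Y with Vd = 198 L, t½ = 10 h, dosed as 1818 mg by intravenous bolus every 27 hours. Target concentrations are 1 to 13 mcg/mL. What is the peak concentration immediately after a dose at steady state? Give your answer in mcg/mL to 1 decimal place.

10.9 mcg/mL

τ/t½ = 27/10 ≈ 2.7, so fraction remaining f = (1/2)^(27/10) ≈ 0.1539.
At steady state, accumulation factor R = 1/(1 − e^(−kτ)) ≈ 1.1819.
Single-dose peak C₀ = D/Vd = 1818/198 ≈ 9.182 mcg/mL.
Steady-state peak Cmax,ss = C₀·R ≈ 9.182 × 1.1819 ≈ 10.852 mcg/mL.
Peak 10.9 mcg/mL vs MTC 13 mcg/mL: below toxic threshold.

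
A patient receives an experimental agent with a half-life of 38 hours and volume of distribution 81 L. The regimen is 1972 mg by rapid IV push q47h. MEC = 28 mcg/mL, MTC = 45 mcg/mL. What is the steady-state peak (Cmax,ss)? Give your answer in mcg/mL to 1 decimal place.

k = ln2/t½ = ln2/38 ≈ 0.018241 h⁻¹; fraction remaining f = e^(−kτ) = e^(−0.018241×47) ≈ 0.4243.
Accumulation ratio R = 1/(1 − f) ≈ 1/0.5757 ≈ 1.7370.
Each bolus raises the concentration by D/Vd = 1972/81 ≈ 24.346 mcg/mL.
Cmax,ss = C₀/(1 − f) ≈ 24.346/0.5757 ≈ 42.289 mcg/mL.
Peak 42.3 mcg/mL vs MTC 45 mcg/mL: below toxic threshold.

42.3 mcg/mL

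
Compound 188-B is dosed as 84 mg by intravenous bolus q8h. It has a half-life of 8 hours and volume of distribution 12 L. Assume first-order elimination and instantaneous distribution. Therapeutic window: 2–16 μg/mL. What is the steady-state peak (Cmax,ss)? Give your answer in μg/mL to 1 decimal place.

14.0 μg/mL

The dosing interval is 1 half-life, so f = 2^(−1) = 0.5.
Accumulation ratio R = 1/(1 − f) = 1/0.5 = 2/1.
Single-dose peak C₀ = D/Vd = 84/12 = 7 μg/mL.
Steady-state peak Cmax,ss = C₀·R = 7 × 2/1 ≈ 14.000 μg/mL.
Peak 14.0 μg/mL vs MTC 16 μg/mL: below toxic threshold.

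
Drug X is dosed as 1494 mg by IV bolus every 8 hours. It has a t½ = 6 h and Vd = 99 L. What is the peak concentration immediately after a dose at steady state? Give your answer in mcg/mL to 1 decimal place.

Over one 8-h interval, 8/6 ≈ 1.3333 half-lives elapse, leaving f ≈ 0.3969 of each dose.
Accumulation ratio R = 1/(1 − f) ≈ 1/0.6031 ≈ 1.6581.
Single-dose peak C₀ = D/Vd = 1494/99 ≈ 15.091 mcg/mL.
Steady-state peak Cmax,ss = C₀·R ≈ 15.091 × 1.6581 ≈ 25.022 mcg/mL.

25.0 mcg/mL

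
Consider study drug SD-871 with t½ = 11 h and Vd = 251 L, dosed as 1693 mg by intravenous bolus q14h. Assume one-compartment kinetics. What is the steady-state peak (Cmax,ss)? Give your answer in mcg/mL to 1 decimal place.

k = ln2/t½ = ln2/11 ≈ 0.063013 h⁻¹; fraction remaining f = e^(−kτ) = e^(−0.063013×14) ≈ 0.4139.
Accumulation ratio R = 1/(1 − f) ≈ 1/0.5861 ≈ 1.7062.
Single-dose peak C₀ = D/Vd = 1693/251 ≈ 6.745 mcg/mL.
Steady-state peak Cmax,ss = C₀·R ≈ 6.745 × 1.7062 ≈ 11.508 mcg/mL.

11.5 mcg/mL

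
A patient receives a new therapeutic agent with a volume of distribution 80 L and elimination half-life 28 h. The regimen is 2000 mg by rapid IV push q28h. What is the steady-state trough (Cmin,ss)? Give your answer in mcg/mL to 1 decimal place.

25.0 mcg/mL

The dosing interval is 1 half-life, so f = 2^(−1) = 0.5.
At steady state, R = 1/(1 − 0.5) = 2/1.
Single-dose peak C₀ = D/Vd = 2000/80 = 25 mcg/mL.
Steady-state peak Cmax,ss = C₀·R = 25 × 2/1 ≈ 50.000 mcg/mL.
Steady-state trough Cmin,ss = Cmax,ss·f ≈ 50.000 × 0.5 ≈ 25.000 mcg/mL.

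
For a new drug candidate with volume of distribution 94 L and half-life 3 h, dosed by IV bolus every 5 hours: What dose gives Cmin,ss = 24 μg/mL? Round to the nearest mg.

τ/t½ = 5/3 ≈ 1.6667, so f = (1/2)^(5/3) ≈ 0.314980.
Cmin,ss = (D/Vd)·f/(1−f), so D = Cmin,ss·Vd·(1−f)/f.
D = 24 × 94 × (1−f)/f ≈ 24 × 94 × 2.17480 ≈ 4906.35 mg.

4906 mg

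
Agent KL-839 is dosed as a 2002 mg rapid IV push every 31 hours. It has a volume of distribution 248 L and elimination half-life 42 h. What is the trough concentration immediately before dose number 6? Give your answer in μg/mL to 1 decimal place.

11.1 μg/mL

f = (1/2)^(τ/t½) = (1/2)^(31/42) ≈ 0.5995.
C₀ = D/Vd = 2002/248 ≈ 8.073 μg/mL.
Before the 6th dose, 5 doses have been given. Superposition: Cmin = C₀·(f + f² + … + f^5).
≈ 8.073 × (0.5995 + 0.3594 + 0.2155 + 0.1292 + 0.0774) ≈ 8.073 × 1.3810 ≈ 11.149 μg/mL.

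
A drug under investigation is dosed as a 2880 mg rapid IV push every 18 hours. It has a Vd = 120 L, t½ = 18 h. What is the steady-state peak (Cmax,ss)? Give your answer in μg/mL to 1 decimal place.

48.0 μg/mL

The dosing interval is 1 half-life, so f = 2^(−1) = 0.5.
At steady state, R = 1/(1 − 0.5) = 2/1.
Single-dose peak C₀ = D/Vd = 2880/120 = 24 μg/mL.
Steady-state peak Cmax,ss = C₀·R = 24 × 2/1 ≈ 48.000 μg/mL.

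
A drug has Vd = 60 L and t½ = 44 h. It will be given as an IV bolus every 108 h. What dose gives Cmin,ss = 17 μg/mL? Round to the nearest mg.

4571 mg

τ/t½ = 108/44 ≈ 2.4545, so f = (1/2)^(108/44) ≈ 0.182435.
Cmin,ss = (D/Vd)·f/(1−f), so D = Cmin,ss·Vd·(1−f)/f.
D = 17 × 60 × (1−f)/f ≈ 17 × 60 × 4.48140 ≈ 4571.03 mg.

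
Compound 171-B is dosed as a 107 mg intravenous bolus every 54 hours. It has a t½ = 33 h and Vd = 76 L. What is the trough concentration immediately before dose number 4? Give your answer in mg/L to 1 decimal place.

f = (1/2)^(τ/t½) = (1/2)^(54/33) ≈ 0.3217.
C₀ = D/Vd = 107/76 ≈ 1.408 mg/L.
Before the 4th dose, 3 doses have been given. Superposition: Cmin = C₀·(f + f² + … + f^3).
≈ 1.408 × (0.3217 + 0.1035 + 0.0333) ≈ 1.408 × 0.4585 ≈ 0.646 mg/L.

0.6 mg/L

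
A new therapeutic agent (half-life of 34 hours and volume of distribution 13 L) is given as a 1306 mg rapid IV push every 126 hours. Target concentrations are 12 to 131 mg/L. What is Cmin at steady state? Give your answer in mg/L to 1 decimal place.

Over one 126-h interval, 126/34 ≈ 3.7059 half-lives elapse, leaving f ≈ 0.0766 of each dose.
At steady state, accumulation factor R = 1/(1 − e^(−kτ)) ≈ 1.0830.
Single-dose peak C₀ = D/Vd = 1306/13 ≈ 100.462 mg/L.
Steady-state peak Cmax,ss = C₀·R ≈ 100.462 × 1.0830 ≈ 108.800 mg/L.
Steady-state trough Cmin,ss = Cmax,ss·f ≈ 108.800 × 0.0766 ≈ 8.334 mg/L.
Trough 8.3 mg/L vs MEC 12 mg/L: subtherapeutic.

8.3 mg/L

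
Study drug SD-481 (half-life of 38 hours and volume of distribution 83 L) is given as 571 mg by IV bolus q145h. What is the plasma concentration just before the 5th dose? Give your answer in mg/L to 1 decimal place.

0.5 mg/L

f = (1/2)^(τ/t½) = (1/2)^(145/38) ≈ 0.0710.
C₀ = D/Vd = 571/83 ≈ 6.880 mg/L.
Before the 5th dose, 4 doses have been given. Superposition: Cmin = C₀·(f + f² + … + f^4).
≈ 6.880 × (0.0710 + 0.0050 + 0.0004 + 0.0000) ≈ 6.880 × 0.0764 ≈ 0.526 mg/L.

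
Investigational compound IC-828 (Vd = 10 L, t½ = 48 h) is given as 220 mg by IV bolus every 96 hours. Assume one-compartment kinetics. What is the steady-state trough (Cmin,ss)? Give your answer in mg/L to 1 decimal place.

τ = 96 h = 2 half-lives, so f = (1/2)^2 = 0.25.
At steady state, R = 1/(1 − 0.25) = 4/3.
Single-dose peak C₀ = D/Vd = 220/10 = 22 mg/L.
Steady-state peak Cmax,ss = C₀·R = 22 × 4/3 ≈ 29.333 mg/L.
Steady-state trough Cmin,ss = Cmax,ss·f ≈ 29.333 × 0.25 ≈ 7.333 mg/L.

7.3 mg/L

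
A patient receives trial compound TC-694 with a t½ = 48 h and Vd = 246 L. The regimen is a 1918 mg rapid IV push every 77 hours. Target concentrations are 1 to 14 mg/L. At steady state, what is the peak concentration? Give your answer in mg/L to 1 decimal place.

Over one 77-h interval, 77/48 ≈ 1.6042 half-lives elapse, leaving f ≈ 0.3289 of each dose.
Accumulation ratio R = 1/(1 − f) ≈ 1/0.6711 ≈ 1.4901.
Each bolus raises the concentration by D/Vd = 1918/246 ≈ 7.797 mg/L.
Steady-state peak Cmax,ss = C₀·R ≈ 7.797 × 1.4901 ≈ 11.618 mg/L.
Peak 11.6 mg/L vs MTC 14 mg/L: below toxic threshold.

11.6 mg/L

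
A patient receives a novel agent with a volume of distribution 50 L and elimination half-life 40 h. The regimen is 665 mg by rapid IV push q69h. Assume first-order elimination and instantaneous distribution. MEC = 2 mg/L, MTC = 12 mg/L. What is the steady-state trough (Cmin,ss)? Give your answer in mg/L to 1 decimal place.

5.8 mg/L

Over one 69-h interval, 69/40 ≈ 1.725 half-lives elapse, leaving f ≈ 0.3025 of each dose.
Accumulation ratio R = 1/(1 − f) ≈ 1/0.6975 ≈ 1.4337.
Each bolus raises the concentration by D/Vd = 665/50 ≈ 13.300 mg/L.
Steady-state peak Cmax,ss = C₀·R ≈ 13.300 × 1.4337 ≈ 19.068 mg/L.
Steady-state trough Cmin,ss = Cmax,ss·f ≈ 19.068 × 0.3025 ≈ 5.768 mg/L.
Trough 5.8 mg/L vs MEC 2 mg/L: adequate.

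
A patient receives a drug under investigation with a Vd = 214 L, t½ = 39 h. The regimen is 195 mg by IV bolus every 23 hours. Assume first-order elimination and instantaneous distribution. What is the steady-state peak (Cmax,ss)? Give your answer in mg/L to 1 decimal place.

2.7 mg/L

Over one 23-h interval, 23/39 ≈ 0.58974 half-lives elapse, leaving f ≈ 0.6645 of each dose.
At steady state, accumulation factor R = 1/(1 − e^(−kτ)) ≈ 2.9806.
Single-dose peak C₀ = D/Vd = 195/214 ≈ 0.911 mg/L.
Steady-state peak Cmax,ss = C₀·R ≈ 0.911 × 2.9806 ≈ 2.715 mg/L.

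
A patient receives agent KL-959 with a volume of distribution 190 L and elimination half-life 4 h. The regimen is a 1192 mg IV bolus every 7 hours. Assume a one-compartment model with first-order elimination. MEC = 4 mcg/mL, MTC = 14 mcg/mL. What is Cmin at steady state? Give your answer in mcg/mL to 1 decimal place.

2.7 mcg/mL

k = ln2/t½ = ln2/4 ≈ 0.173287 h⁻¹; fraction remaining f = e^(−kτ) = e^(−0.173287×7) ≈ 0.2973.
Accumulation ratio R = 1/(1 − f) ≈ 1/0.7027 ≈ 1.4231.
Single-dose peak C₀ = D/Vd = 1192/190 ≈ 6.274 mcg/mL.
Cmax,ss = C₀/(1 − f) ≈ 6.274/0.7027 ≈ 8.928 mcg/mL.
One interval later, Cmin,ss = Cmax,ss·e^(−kτ) ≈ 8.928 × 0.2973 ≈ 2.654 mcg/mL.
Trough 2.7 mcg/mL vs MEC 4 mcg/mL: subtherapeutic.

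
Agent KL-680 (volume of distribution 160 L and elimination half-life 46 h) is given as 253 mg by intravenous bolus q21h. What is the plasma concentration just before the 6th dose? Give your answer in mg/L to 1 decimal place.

3.4 mg/L

f = (1/2)^(τ/t½) = (1/2)^(21/46) ≈ 0.7287.
C₀ = D/Vd = 253/160 ≈ 1.581 mg/L.
Before the 6th dose, 5 doses have been given. Superposition: Cmin = C₀·(f + f² + … + f^5).
≈ 1.581 × (0.7287 + 0.5310 + 0.3869 + 0.2820 + 0.2055) ≈ 1.581 × 2.1341 ≈ 3.374 mg/L.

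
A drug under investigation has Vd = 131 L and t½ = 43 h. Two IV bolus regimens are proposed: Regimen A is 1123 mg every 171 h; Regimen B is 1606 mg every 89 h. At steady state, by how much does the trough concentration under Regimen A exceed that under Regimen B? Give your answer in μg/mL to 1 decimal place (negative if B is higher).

-3.3 μg/mL

Regimen A: f = (1/2)^(171/43) ≈ 0.0635; Cmin,ss = (1123/131)·f/(1−f) ≈ 0.581 μg/mL.
Regimen B: f = (1/2)^(89/43) ≈ 0.2382; Cmin,ss = (1606/131)·f/(1−f) ≈ 3.833 μg/mL.
Difference ≈ 0.581 − 3.833 ≈ -3.252 μg/mL.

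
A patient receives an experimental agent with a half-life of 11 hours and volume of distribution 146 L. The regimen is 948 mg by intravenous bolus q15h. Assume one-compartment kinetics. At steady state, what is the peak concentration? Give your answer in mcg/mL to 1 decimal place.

10.6 mcg/mL

Over one 15-h interval, 15/11 ≈ 1.3636 half-lives elapse, leaving f ≈ 0.3886 of each dose.
At steady state, accumulation factor R = 1/(1 − e^(−kτ)) ≈ 1.6356.
Single-dose peak C₀ = D/Vd = 948/146 ≈ 6.493 mcg/mL.
Cmax,ss = C₀/(1 − f) ≈ 6.493/0.6114 ≈ 10.620 mcg/mL.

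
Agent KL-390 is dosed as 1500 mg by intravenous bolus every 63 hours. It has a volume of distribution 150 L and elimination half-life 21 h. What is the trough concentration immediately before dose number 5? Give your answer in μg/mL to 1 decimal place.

f = (1/2)^(τ/t½) = (1/2)^(63/21) ≈ 0.1250.
C₀ = D/Vd = 1500/150 ≈ 10.000 μg/mL.
Before the 5th dose, 4 doses have been given. Superposition: Cmin = C₀·(f + f² + … + f^4).
≈ 10.000 × (0.1250 + 0.0156 + 0.0020 + 0.0002) ≈ 10.000 × 0.1428 ≈ 1.428 μg/mL.

1.4 μg/mL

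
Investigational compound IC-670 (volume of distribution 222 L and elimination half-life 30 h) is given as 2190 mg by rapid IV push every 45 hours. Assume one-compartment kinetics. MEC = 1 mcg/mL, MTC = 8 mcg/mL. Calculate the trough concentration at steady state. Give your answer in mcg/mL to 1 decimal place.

5.4 mcg/mL

Over one 45-h interval, 45/30 ≈ 1.5 half-lives elapse, leaving f ≈ 0.3536 of each dose.
Accumulation ratio R = 1/(1 − f) ≈ 1/0.6464 ≈ 1.5470.
Each bolus raises the concentration by D/Vd = 2190/222 ≈ 9.865 mcg/mL.
Cmax,ss = C₀/(1 − f) ≈ 9.865/0.6464 ≈ 15.261 mcg/mL.
Steady-state trough Cmin,ss = Cmax,ss·f ≈ 15.261 × 0.3536 ≈ 5.396 mcg/mL.
Trough 5.4 mcg/mL vs MEC 1 mcg/mL: adequate.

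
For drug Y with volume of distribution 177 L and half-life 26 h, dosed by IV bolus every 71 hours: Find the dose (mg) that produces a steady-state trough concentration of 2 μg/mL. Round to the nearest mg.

τ/t½ = 71/26 ≈ 2.7308, so f = (1/2)^(71/26) ≈ 0.150646.
Cmin,ss = (D/Vd)·f/(1−f), so D = Cmin,ss·Vd·(1−f)/f.
D = 2 × 177 × (1−f)/f ≈ 2 × 177 × 5.63808 ≈ 1995.88 mg.

1996 mg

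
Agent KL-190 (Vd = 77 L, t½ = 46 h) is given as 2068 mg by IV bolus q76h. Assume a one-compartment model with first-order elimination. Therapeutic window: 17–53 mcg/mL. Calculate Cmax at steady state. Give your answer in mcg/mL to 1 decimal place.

τ/t½ = 76/46 ≈ 1.6522, so fraction remaining f = (1/2)^(76/46) ≈ 0.3182.
At steady state, accumulation factor R = 1/(1 − e^(−kτ)) ≈ 1.4667.
Single-dose peak C₀ = D/Vd = 2068/77 ≈ 26.857 mcg/mL.
Steady-state peak Cmax,ss = C₀·R ≈ 26.857 × 1.4667 ≈ 39.391 mcg/mL.
Peak 39.4 mcg/mL vs MTC 53 mcg/mL: below toxic threshold.

39.4 mcg/mL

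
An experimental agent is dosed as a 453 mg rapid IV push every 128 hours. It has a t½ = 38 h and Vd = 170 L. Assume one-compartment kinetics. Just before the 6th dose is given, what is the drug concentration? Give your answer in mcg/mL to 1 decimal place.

0.3 mcg/mL

f = (1/2)^(τ/t½) = (1/2)^(128/38) ≈ 0.0968.
C₀ = D/Vd = 453/170 ≈ 2.665 mcg/mL.
Before the 6th dose, 5 doses have been given. Superposition: Cmin = C₀·(f + f² + … + f^5).
≈ 2.665 × (0.0968 + 0.0094 + 0.0009 + 0.0001 + 0.0000) ≈ 2.665 × 0.1072 ≈ 0.286 mcg/mL.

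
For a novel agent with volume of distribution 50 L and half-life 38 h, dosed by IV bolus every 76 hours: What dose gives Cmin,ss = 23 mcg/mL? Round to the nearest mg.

τ/t½ = 76/38 ≈ 2, so f = (1/2)^(76/38) ≈ 0.250000.
Cmin,ss = (D/Vd)·f/(1−f), so D = Cmin,ss·Vd·(1−f)/f.
D = 23 × 50 × (1−f)/f ≈ 23 × 50 × 3.00000 ≈ 3450.00 mg.

3450 mg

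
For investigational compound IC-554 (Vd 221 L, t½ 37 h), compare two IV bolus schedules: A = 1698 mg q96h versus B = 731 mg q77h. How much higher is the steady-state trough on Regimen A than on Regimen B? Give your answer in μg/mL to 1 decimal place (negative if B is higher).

Regimen A: f = (1/2)^(96/37) ≈ 0.1656; Cmin,ss = (1698/221)·f/(1−f) ≈ 1.525 μg/mL.
Regimen B: f = (1/2)^(77/37) ≈ 0.2363; Cmin,ss = (731/221)·f/(1−f) ≈ 1.023 μg/mL.
Difference ≈ 1.525 − 1.023 ≈ 0.502 μg/mL.

0.5 μg/mL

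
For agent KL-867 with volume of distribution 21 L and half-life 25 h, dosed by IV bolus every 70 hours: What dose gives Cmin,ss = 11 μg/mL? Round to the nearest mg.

1378 mg

τ/t½ = 70/25 ≈ 2.8, so f = (1/2)^(70/25) ≈ 0.143587.
Cmin,ss = (D/Vd)·f/(1−f), so D = Cmin,ss·Vd·(1−f)/f.
D = 11 × 21 × (1−f)/f ≈ 11 × 21 × 5.96442 ≈ 1377.78 mg.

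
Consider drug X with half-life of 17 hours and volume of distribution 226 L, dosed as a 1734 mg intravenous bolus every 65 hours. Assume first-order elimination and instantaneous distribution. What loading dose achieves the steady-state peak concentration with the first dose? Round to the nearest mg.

1866 mg

f = (1/2)^(65/17) ≈ 0.070632; accumulation ratio R = 1/(1−f) ≈ 1.07600.
Loading dose to hit Cmax,ss on first dose: D_load = D_maint·R ≈ 1734 × 1.07600 ≈ 1865.78 mg.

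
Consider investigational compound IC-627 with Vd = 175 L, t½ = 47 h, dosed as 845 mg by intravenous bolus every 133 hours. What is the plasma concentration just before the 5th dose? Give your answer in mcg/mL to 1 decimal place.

f = (1/2)^(τ/t½) = (1/2)^(133/47) ≈ 0.1407.
C₀ = D/Vd = 845/175 ≈ 4.829 mcg/mL.
Before the 5th dose, 4 doses have been given. Superposition: Cmin = C₀·(f + f² + … + f^4).
≈ 4.829 × (0.1407 + 0.0198 + 0.0028 + 0.0004) ≈ 4.829 × 0.1637 ≈ 0.791 mcg/mL.

0.8 mcg/mL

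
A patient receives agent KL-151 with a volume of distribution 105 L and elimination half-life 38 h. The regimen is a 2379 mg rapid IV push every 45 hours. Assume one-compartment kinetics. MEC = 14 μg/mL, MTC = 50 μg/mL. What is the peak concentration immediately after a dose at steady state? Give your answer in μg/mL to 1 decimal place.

40.5 μg/mL

Over one 45-h interval, 45/38 ≈ 1.1842 half-lives elapse, leaving f ≈ 0.4401 of each dose.
Accumulation ratio R = 1/(1 − f) ≈ 1/0.5599 ≈ 1.7860.
Each bolus raises the concentration by D/Vd = 2379/105 ≈ 22.657 μg/mL.
Steady-state peak Cmax,ss = C₀·R ≈ 22.657 × 1.7860 ≈ 40.465 μg/mL.
Peak 40.5 μg/mL vs MTC 50 μg/mL: below toxic threshold.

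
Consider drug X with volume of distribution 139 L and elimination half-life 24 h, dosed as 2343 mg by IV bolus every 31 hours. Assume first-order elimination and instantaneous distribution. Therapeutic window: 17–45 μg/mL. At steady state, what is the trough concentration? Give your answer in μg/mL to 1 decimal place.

11.6 μg/mL

τ/t½ = 31/24 ≈ 1.2917, so fraction remaining f = (1/2)^(31/24) ≈ 0.4085.
Each bolus raises the concentration by D/Vd = 2343/139 ≈ 16.856 μg/mL.
Steady-state trough Cmin,ss = C₀·f/(1−f) ≈ 16.856 × 0.4085/0.5915 ≈ 11.641 μg/mL.
Trough 11.6 μg/mL vs MEC 17 μg/mL: subtherapeutic.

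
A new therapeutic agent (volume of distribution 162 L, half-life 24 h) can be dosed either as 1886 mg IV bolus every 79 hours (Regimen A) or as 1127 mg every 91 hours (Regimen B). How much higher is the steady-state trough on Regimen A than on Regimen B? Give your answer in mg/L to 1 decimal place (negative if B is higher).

Regimen A: f = (1/2)^(79/24) ≈ 0.1021; Cmin,ss = (1886/162)·f/(1−f) ≈ 1.324 mg/L.
Regimen B: f = (1/2)^(91/24) ≈ 0.0722; Cmin,ss = (1127/162)·f/(1−f) ≈ 0.541 mg/L.
Difference ≈ 1.324 − 0.541 ≈ 0.783 mg/L.

0.8 mg/L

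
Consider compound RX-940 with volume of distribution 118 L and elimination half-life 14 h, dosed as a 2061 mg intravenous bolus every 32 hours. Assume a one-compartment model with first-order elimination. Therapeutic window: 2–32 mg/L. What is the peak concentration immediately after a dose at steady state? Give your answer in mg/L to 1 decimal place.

22.0 mg/L

τ/t½ = 32/14 ≈ 2.2857, so fraction remaining f = (1/2)^(32/14) ≈ 0.2051.
At steady state, accumulation factor R = 1/(1 − e^(−kτ)) ≈ 1.2580.
Single-dose peak C₀ = D/Vd = 2061/118 ≈ 17.466 mg/L.
Steady-state peak Cmax,ss = C₀·R ≈ 17.466 × 1.2580 ≈ 21.972 mg/L.
Peak 22.0 mg/L vs MTC 32 mg/L: below toxic threshold.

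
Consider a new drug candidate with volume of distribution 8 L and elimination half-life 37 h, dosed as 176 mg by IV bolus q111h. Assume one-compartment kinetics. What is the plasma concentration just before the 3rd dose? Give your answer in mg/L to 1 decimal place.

3.1 mg/L

f = (1/2)^(τ/t½) = (1/2)^(111/37) ≈ 0.1250.
C₀ = D/Vd = 176/8 ≈ 22.000 mg/L.
Before the 3rd dose, 2 doses have been given. Superposition: Cmin = C₀·(f + f²).
≈ 22.000 × (0.1250 + 0.0156) ≈ 22.000 × 0.1406 ≈ 3.093 mg/L.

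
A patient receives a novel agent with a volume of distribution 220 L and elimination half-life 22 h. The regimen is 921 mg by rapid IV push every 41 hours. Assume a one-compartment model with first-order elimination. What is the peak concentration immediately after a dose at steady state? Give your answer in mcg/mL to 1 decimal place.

τ/t½ = 41/22 ≈ 1.8636, so fraction remaining f = (1/2)^(41/22) ≈ 0.2748.
At steady state, accumulation factor R = 1/(1 − e^(−kτ)) ≈ 1.3789.
Each bolus raises the concentration by D/Vd = 921/220 ≈ 4.186 mcg/mL.
Steady-state peak Cmax,ss = C₀·R ≈ 4.186 × 1.3789 ≈ 5.772 mcg/mL.

5.8 mcg/mL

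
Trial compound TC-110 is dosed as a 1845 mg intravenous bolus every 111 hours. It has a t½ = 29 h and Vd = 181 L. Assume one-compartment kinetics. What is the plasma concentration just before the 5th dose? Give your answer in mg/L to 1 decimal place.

f = (1/2)^(τ/t½) = (1/2)^(111/29) ≈ 0.0704.
C₀ = D/Vd = 1845/181 ≈ 10.193 mg/L.
Before the 5th dose, 4 doses have been given. Superposition: Cmin = C₀·(f + f² + … + f^4).
≈ 10.193 × (0.0704 + 0.0050 + 0.0003 + 0.0000) ≈ 10.193 × 0.0757 ≈ 0.772 mg/L.

0.8 mg/L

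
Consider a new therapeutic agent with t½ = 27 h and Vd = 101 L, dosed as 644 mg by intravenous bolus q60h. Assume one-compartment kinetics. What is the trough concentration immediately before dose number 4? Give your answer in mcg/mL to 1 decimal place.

1.7 mcg/mL

f = (1/2)^(τ/t½) = (1/2)^(60/27) ≈ 0.2143.
C₀ = D/Vd = 644/101 ≈ 6.376 mcg/mL.
Before the 4th dose, 3 doses have been given. Superposition: Cmin = C₀·(f + f² + … + f^3).
≈ 6.376 × (0.2143 + 0.0459 + 0.0098) ≈ 6.376 × 0.2700 ≈ 1.722 mcg/mL.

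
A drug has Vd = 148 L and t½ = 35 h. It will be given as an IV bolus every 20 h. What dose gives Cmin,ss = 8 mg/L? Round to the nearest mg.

τ/t½ = 20/35 ≈ 0.57143, so f = (1/2)^(20/35) ≈ 0.672950.
Cmin,ss = (D/Vd)·f/(1−f), so D = Cmin,ss·Vd·(1−f)/f.
D = 8 × 148 × (1−f)/f ≈ 8 × 148 × 0.48599 ≈ 575.41 mg.

575 mg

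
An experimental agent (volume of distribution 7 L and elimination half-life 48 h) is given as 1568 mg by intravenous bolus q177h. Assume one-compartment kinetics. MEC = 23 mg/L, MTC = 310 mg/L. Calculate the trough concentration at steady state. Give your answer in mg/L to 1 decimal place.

18.8 mg/L

k = ln2/t½ = ln2/48 ≈ 0.014441 h⁻¹; fraction remaining f = e^(−kτ) = e^(−0.014441×177) ≈ 0.0776.
Accumulation ratio R = 1/(1 − f) ≈ 1/0.9224 ≈ 1.0841.
Single-dose peak C₀ = D/Vd = 1568/7 ≈ 224.000 mg/L.
Cmax,ss = C₀/(1 − f) ≈ 224.000/0.9224 ≈ 242.845 mg/L.
Steady-state trough Cmin,ss = Cmax,ss·f ≈ 242.845 × 0.0776 ≈ 18.845 mg/L.
Trough 18.8 mg/L vs MEC 23 mg/L: subtherapeutic.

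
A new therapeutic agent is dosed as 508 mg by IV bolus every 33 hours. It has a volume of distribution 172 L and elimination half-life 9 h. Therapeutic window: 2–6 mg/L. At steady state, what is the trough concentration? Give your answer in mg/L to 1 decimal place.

Over one 33-h interval, 33/9 ≈ 3.6667 half-lives elapse, leaving f ≈ 0.0787 of each dose.
At steady state, accumulation factor R = 1/(1 − e^(−kτ)) ≈ 1.0854.
Single-dose peak C₀ = D/Vd = 508/172 ≈ 2.953 mg/L.
Steady-state peak Cmax,ss = C₀·R ≈ 2.953 × 1.0854 ≈ 3.205 mg/L.
One interval later, Cmin,ss = Cmax,ss·e^(−kτ) ≈ 3.205 × 0.0787 ≈ 0.252 mg/L.
Trough 0.3 mg/L vs MEC 2 mg/L: subtherapeutic.

0.3 mg/L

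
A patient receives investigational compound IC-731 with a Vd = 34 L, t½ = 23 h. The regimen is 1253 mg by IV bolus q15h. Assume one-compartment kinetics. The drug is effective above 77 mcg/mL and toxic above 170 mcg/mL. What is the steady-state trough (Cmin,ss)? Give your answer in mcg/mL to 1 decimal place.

64.5 mcg/mL

k = ln2/t½ = ln2/23 ≈ 0.030137 h⁻¹; fraction remaining f = e^(−kτ) = e^(−0.030137×15) ≈ 0.6363.
Accumulation ratio R = 1/(1 − f) ≈ 1/0.3637 ≈ 2.7495.
Single-dose peak C₀ = D/Vd = 1253/34 ≈ 36.853 mcg/mL.
Cmax,ss = C₀/(1 − f) ≈ 36.853/0.3637 ≈ 101.328 mcg/mL.
One interval later, Cmin,ss = Cmax,ss·e^(−kτ) ≈ 101.328 × 0.6363 ≈ 64.475 mcg/mL.
Trough 64.5 mcg/mL vs MEC 77 mcg/mL: subtherapeutic.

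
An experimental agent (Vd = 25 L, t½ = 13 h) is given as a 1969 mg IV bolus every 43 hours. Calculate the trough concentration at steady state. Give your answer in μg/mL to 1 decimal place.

8.8 μg/mL

Over one 43-h interval, 43/13 ≈ 3.3077 half-lives elapse, leaving f ≈ 0.1010 of each dose.
At steady state, accumulation factor R = 1/(1 − e^(−kτ)) ≈ 1.1123.
Single-dose peak C₀ = D/Vd = 1969/25 ≈ 78.760 μg/mL.
Cmax,ss = C₀/(1 − f) ≈ 78.760/0.8990 ≈ 87.608 μg/mL.
One interval later, Cmin,ss = Cmax,ss·e^(−kτ) ≈ 87.608 × 0.1010 ≈ 8.848 μg/mL.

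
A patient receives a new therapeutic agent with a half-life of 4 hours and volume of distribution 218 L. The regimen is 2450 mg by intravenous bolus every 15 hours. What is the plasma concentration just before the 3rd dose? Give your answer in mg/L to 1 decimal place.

0.9 mg/L

f = (1/2)^(τ/t½) = (1/2)^(15/4) ≈ 0.0743.
C₀ = D/Vd = 2450/218 ≈ 11.239 mg/L.
Before the 3rd dose, 2 doses have been given. Superposition: Cmin = C₀·(f + f²).
≈ 11.239 × (0.0743 + 0.0055) ≈ 11.239 × 0.0798 ≈ 0.897 mg/L.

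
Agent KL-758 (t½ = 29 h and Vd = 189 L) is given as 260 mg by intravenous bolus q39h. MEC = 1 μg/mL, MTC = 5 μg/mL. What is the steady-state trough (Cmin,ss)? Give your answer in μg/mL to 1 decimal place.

τ/t½ = 39/29 ≈ 1.3448, so fraction remaining f = (1/2)^(39/29) ≈ 0.3937.
Accumulation ratio R = 1/(1 − f) ≈ 1/0.6063 ≈ 1.6493.
Single-dose peak C₀ = D/Vd = 260/189 ≈ 1.376 μg/mL.
Cmax,ss = C₀/(1 − f) ≈ 1.376/0.6063 ≈ 2.270 μg/mL.
One interval later, Cmin,ss = Cmax,ss·e^(−kτ) ≈ 2.270 × 0.3937 ≈ 0.894 μg/mL.
Trough 0.9 μg/mL vs MEC 1 μg/mL: subtherapeutic.

0.9 μg/mL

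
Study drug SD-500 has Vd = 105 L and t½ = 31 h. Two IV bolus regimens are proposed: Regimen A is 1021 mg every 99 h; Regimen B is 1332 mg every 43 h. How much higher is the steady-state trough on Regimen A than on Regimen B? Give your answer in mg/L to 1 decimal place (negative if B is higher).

Regimen A: f = (1/2)^(99/31) ≈ 0.1093; Cmin,ss = (1021/105)·f/(1−f) ≈ 1.193 mg/L.
Regimen B: f = (1/2)^(43/31) ≈ 0.3823; Cmin,ss = (1332/105)·f/(1−f) ≈ 7.851 mg/L.
Difference ≈ 1.193 − 7.851 ≈ -6.658 mg/L.

-6.7 mg/L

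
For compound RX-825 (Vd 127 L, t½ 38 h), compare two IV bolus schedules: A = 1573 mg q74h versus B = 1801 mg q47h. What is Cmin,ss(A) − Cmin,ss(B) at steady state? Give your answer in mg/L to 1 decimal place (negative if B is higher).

Regimen A: f = (1/2)^(74/38) ≈ 0.2593; Cmin,ss = (1573/127)·f/(1−f) ≈ 4.336 mg/L.
Regimen B: f = (1/2)^(47/38) ≈ 0.4243; Cmin,ss = (1801/127)·f/(1−f) ≈ 10.452 mg/L.
Difference ≈ 4.336 − 10.452 ≈ -6.116 mg/L.

-6.1 mg/L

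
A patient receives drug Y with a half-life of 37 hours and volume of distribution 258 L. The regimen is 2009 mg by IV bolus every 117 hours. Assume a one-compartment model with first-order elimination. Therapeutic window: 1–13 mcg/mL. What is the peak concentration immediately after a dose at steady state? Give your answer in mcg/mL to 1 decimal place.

8.8 mcg/mL

k = ln2/t½ = ln2/37 ≈ 0.018734 h⁻¹; fraction remaining f = e^(−kτ) = e^(−0.018734×117) ≈ 0.1117.
Accumulation ratio R = 1/(1 − f) ≈ 1/0.8883 ≈ 1.1257.
Each bolus raises the concentration by D/Vd = 2009/258 ≈ 7.787 mcg/mL.
Steady-state peak Cmax,ss = C₀·R ≈ 7.787 × 1.1257 ≈ 8.766 mcg/mL.
Peak 8.8 mcg/mL vs MTC 13 mcg/mL: below toxic threshold.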